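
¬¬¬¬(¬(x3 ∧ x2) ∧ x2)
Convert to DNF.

¬x3 ∧ x2

¬¬¬¬(¬(x3 ∧ x2) ∧ x2)
⇔ ¬¬(¬(x3 ∧ x2) ∧ x2)   [double negation]
⇔ ¬(x3 ∧ x2) ∧ x2   [double negation]
⇔ (¬x3 ∨ ¬x2) ∧ x2   [De Morgan]
⇔ (¬x3 ∧ x2) ∨ (¬x2 ∧ x2)   [distribute ∧ over ∨]
⇔ ¬x3 ∧ x2   [simplify]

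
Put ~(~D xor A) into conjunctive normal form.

~(~D xor A)
≡ ~((~D | A) & ~(~D & A))   (expand xor)
≡ ~(~D | A) | ~~(~D & A)   (De Morgan)
≡ (~~D & ~A) | ~~(~D & A)   (De Morgan)
≡ (D & ~A) | ~~(~D & A)   (double negation)
≡ (D & ~A) | (~D & A)   (double negation)
≡ (D | ~D) & (D | A) & (~A | ~D) & (~A | A)   (distribute | over &)
≡ (D | A) & (~A | ~D)   (simplify)

(D | A) & (~A | ~D)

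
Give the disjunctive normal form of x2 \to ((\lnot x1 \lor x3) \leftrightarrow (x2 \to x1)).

x2 \to ((\lnot x1 \lor x3) \leftrightarrow (x2 \to x1))
⇔ \lnot x2 \lor ((\lnot x1 \lor x3) \leftrightarrow (x2 \to x1))   [eliminate \to]
⇔ \lnot x2 \lor (((\lnot x1 \lor x3) \to (x2 \to x1)) \land ((x2 \to x1) \to (\lnot x1 \lor x3)))   [eliminate \leftrightarrow]
⇔ \lnot x2 \lor ((\lnot (\lnot x1 \lor x3) \lor (x2 \to x1)) \land ((x2 \to x1) \to (\lnot x1 \lor x3)))   [eliminate \to]
⇔ \lnot x2 \lor ((\lnot (\lnot x1 \lor x3) \lor \lnot x2 \lor x1) \land ((x2 \to x1) \to (\lnot x1 \lor x3)))   [eliminate \to]
⇔ \lnot x2 \lor ((\lnot (\lnot x1 \lor x3) \lor \lnot x2 \lor x1) \land (\lnot (x2 \to x1) \lor \lnot x1 \lor x3))   [eliminate \to]
⇔ \lnot x2 \lor ((\lnot (\lnot x1 \lor x3) \lor \lnot x2 \lor x1) \land (\lnot (\lnot x2 \lor x1) \lor \lnot x1 \lor x3))   [eliminate \to]
⇔ \lnot x2 \lor (((\lnot \lnot x1 \land \lnot x3) \lor \lnot x2 \lor x1) \land (\lnot (\lnot x2 \lor x1) \lor \lnot x1 \lor x3))   [De Morgan]
⇔ \lnot x2 \lor (((x1 \land \lnot x3) \lor \lnot x2 \lor x1) \land (\lnot (\lnot x2 \lor x1) \lor \lnot x1 \lor x3))   [double negation]
⇔ \lnot x2 \lor (((x1 \land \lnot x3) \lor \lnot x2 \lor x1) \land ((\lnot \lnot x2 \land \lnot x1) \lor \lnot x1 \lor x3))   [De Morgan]
⇔ \lnot x2 \lor (((x1 \land \lnot x3) \lor \lnot x2 \lor x1) \land ((x2 \land \lnot x1) \lor \lnot x1 \lor x3))   [double negation]
⇔ \lnot x2 \lor (x1 \land \lnot x3 \land x2 \land \lnot x1) \lor (x1 \land \lnot x3 \land \lnot x1) \lor (x1 \land \lnot x3 \land x3) \lor (\lnot x2 \land x2 \land \lnot x1) \lor (\lnot x2 \land \lnot x1) \lor (\lnot x2 \land x3) \lor (x1 \land x2 \land \lnot x1) \lor (x1 \land \lnot x1) \lor (x1 \land x3)   [distribute \land over \lor]
⇔ \lnot x2 \lor (x1 \land x3)   [simplify]

\lnot x2 \lor (x1 \land x3)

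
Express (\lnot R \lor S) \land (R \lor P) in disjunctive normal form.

(\lnot R \land P) \lor (S \land R) \lor (S \land P)

(\lnot R \lor S) \land (R \lor P)
⇔ (\lnot R \land R) \lor (\lnot R \land P) \lor (S \land R) \lor (S \land P)   [distribute \land over \lor]
⇔ (\lnot R \land P) \lor (S \land R) \lor (S \land P)   [simplify]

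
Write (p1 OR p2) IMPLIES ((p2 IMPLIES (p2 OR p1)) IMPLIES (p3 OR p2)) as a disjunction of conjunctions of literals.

(NOT p1 AND NOT p2) OR p3 OR p2

(p1 OR p2) IMPLIES ((p2 IMPLIES (p2 OR p1)) IMPLIES (p3 OR p2))
⇔ NOT (p1 OR p2) OR ((p2 IMPLIES (p2 OR p1)) IMPLIES (p3 OR p2))   (eliminate IMPLIES)
⇔ NOT (p1 OR p2) OR NOT (p2 IMPLIES (p2 OR p1)) OR p3 OR p2   (eliminate IMPLIES)
⇔ NOT (p1 OR p2) OR NOT (NOT p2 OR p2 OR p1) OR p3 OR p2   (eliminate IMPLIES)
⇔ (NOT p1 AND NOT p2) OR NOT (NOT p2 OR p2 OR p1) OR p3 OR p2   (De Morgan)
⇔ (NOT p1 AND NOT p2) OR (NOT NOT p2 AND NOT p2 AND NOT p1) OR p3 OR p2   (De Morgan)
⇔ (NOT p1 AND NOT p2) OR (p2 AND NOT p2 AND NOT p1) OR p3 OR p2   (double negation)
⇔ (NOT p1 AND NOT p2) OR p3 OR p2   (simplify)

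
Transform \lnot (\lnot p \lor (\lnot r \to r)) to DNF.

\lnot (\lnot p \lor (\lnot r \to r))
≡ \lnot (\lnot p \lor \lnot \lnot r \lor r)   (eliminate \to)
≡ \lnot \lnot p \land \lnot \lnot \lnot r \land \lnot r   (De Morgan)
≡ p \land \lnot \lnot \lnot r \land \lnot r   (double negation)
≡ p \land \lnot r \land \lnot r   (double negation)
≡ p \land \lnot r   (simplify)

p \land \lnot r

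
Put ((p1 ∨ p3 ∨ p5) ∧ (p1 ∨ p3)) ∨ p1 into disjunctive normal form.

((p1 ∨ p3 ∨ p5) ∧ (p1 ∨ p3)) ∨ p1
≡ (p1 ∧ p1) ∨ (p1 ∧ p3) ∨ (p3 ∧ p1) ∨ (p3 ∧ p3) ∨ (p5 ∧ p1) ∨ (p5 ∧ p3) ∨ p1   [distribute ∧ over ∨]
≡ p1 ∨ p3   [simplify]

p1 ∨ p3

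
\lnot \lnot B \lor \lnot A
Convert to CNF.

B \lor \lnot A

\lnot \lnot B \lor \lnot A
≡ B \lor \lnot A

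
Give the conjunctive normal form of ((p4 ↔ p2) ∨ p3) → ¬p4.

((p4 ↔ p2) ∨ p3) → ¬p4
≡ ¬((p4 ↔ p2) ∨ p3) ∨ ¬p4   [eliminate →]
≡ ¬(((p4 → p2) ∧ (p2 → p4)) ∨ p3) ∨ ¬p4   [eliminate ↔]
≡ ¬(((¬p4 ∨ p2) ∧ (p2 → p4)) ∨ p3) ∨ ¬p4   [eliminate →]
≡ ¬(((¬p4 ∨ p2) ∧ (¬p2 ∨ p4)) ∨ p3) ∨ ¬p4   [eliminate →]
≡ (¬((¬p4 ∨ p2) ∧ (¬p2 ∨ p4)) ∧ ¬p3) ∨ ¬p4   [De Morgan]
≡ ((¬(¬p4 ∨ p2) ∨ ¬(¬p2 ∨ p4)) ∧ ¬p3) ∨ ¬p4   [De Morgan]
≡ (((¬¬p4 ∧ ¬p2) ∨ ¬(¬p2 ∨ p4)) ∧ ¬p3) ∨ ¬p4   [De Morgan]
≡ (((p4 ∧ ¬p2) ∨ ¬(¬p2 ∨ p4)) ∧ ¬p3) ∨ ¬p4   [double negation]
≡ (((p4 ∧ ¬p2) ∨ (¬¬p2 ∧ ¬p4)) ∧ ¬p3) ∨ ¬p4   [De Morgan]
≡ (((p4 ∧ ¬p2) ∨ (p2 ∧ ¬p4)) ∧ ¬p3) ∨ ¬p4   [double negation]
≡ (p4 ∨ p2 ∨ ¬p4) ∧ (p4 ∨ ¬p4 ∨ ¬p4) ∧ (¬p2 ∨ p2 ∨ ¬p4) ∧ (¬p2 ∨ ¬p4 ∨ ¬p4) ∧ (¬p3 ∨ ¬p4)   [distribute ∨ over ∧]
≡ (¬p2 ∨ ¬p4) ∧ (¬p3 ∨ ¬p4)   [simplify]

(¬p2 ∨ ¬p4) ∧ (¬p3 ∨ ¬p4)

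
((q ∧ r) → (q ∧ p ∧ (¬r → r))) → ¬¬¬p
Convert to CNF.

(q ∨ ¬p) ∧ (r ∨ ¬p) ∧ (¬q ∨ ¬p ∨ ¬r)

((q ∧ r) → (q ∧ p ∧ (¬r → r))) → ¬¬¬p
≡ ¬((q ∧ r) → (q ∧ p ∧ (¬r → r))) ∨ ¬¬¬p   [eliminate →]
≡ ¬(¬(q ∧ r) ∨ (q ∧ p ∧ (¬r → r))) ∨ ¬¬¬p   [eliminate →]
≡ ¬(¬(q ∧ r) ∨ (q ∧ p ∧ (¬¬r ∨ r))) ∨ ¬¬¬p   [eliminate →]
≡ (¬¬(q ∧ r) ∧ ¬(q ∧ p ∧ (¬¬r ∨ r))) ∨ ¬¬¬p   [De Morgan]
≡ (q ∧ r ∧ ¬(q ∧ p ∧ (¬¬r ∨ r))) ∨ ¬¬¬p   [double negation]
≡ (q ∧ r ∧ (¬q ∨ ¬p ∨ ¬(¬¬r ∨ r))) ∨ ¬¬¬p   [De Morgan]
≡ (q ∧ r ∧ (¬q ∨ ¬p ∨ (¬¬¬r ∧ ¬r))) ∨ ¬¬¬p   [De Morgan]
≡ (q ∧ r ∧ (¬q ∨ ¬p ∨ (¬r ∧ ¬r))) ∨ ¬¬¬p   [double negation]
≡ (q ∧ r ∧ (¬q ∨ ¬p ∨ (¬r ∧ ¬r))) ∨ ¬p   [double negation]
≡ (q ∨ ¬p) ∧ (r ∨ ¬p) ∧ (¬q ∨ ¬p ∨ ¬r ∨ ¬p) ∧ (¬q ∨ ¬p ∨ ¬r ∨ ¬p)   [distribute ∨ over ∧]
≡ (q ∨ ¬p) ∧ (r ∨ ¬p) ∧ (¬q ∨ ¬p ∨ ¬r)   [simplify]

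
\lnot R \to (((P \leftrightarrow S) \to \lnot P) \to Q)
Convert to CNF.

\lnot R \to (((P \leftrightarrow S) \to \lnot P) \to Q)
= \lnot \lnot R \lor (((P \leftrightarrow S) \to \lnot P) \to Q)   — eliminate \to
= \lnot \lnot R \lor \lnot ((P \leftrightarrow S) \to \lnot P) \lor Q   — eliminate \to
= \lnot \lnot R \lor \lnot (\lnot (P \leftrightarrow S) \lor \lnot P) \lor Q   — eliminate \to
= \lnot \lnot R \lor \lnot (\lnot ((P \to S) \land (S \to P)) \lor \lnot P) \lor Q   — eliminate \leftrightarrow
= \lnot \lnot R \lor \lnot (\lnot ((\lnot P \lor S) \land (S \to P)) \lor \lnot P) \lor Q   — eliminate \to
= \lnot \lnot R \lor \lnot (\lnot ((\lnot P \lor S) \land (\lnot S \lor P)) \lor \lnot P) \lor Q   — eliminate \to
= R \lor \lnot (\lnot ((\lnot P \lor S) \land (\lnot S \lor P)) \lor \lnot P) \lor Q   — double negation
= R \lor \lnot \lnot ((\lnot P \lor S) \land (\lnot S \lor P)) \land \lnot \lnot P \lor Q   — De Morgan
= R \lor (\lnot P \lor S) \land (\lnot S \lor P) \land \lnot \lnot P \lor Q   — double negation
= R \lor (\lnot P \lor S) \land (\lnot S \lor P) \land P \lor Q   — double negation
= (R \lor \lnot P \lor S \lor Q) \land (R \lor \lnot S \lor P \lor Q) \land (R \lor P \lor Q)   — distribute \lor over \land
= (R \lor \lnot P \lor S \lor Q) \land (R \lor P \lor Q)   — simplify

(R \lor \lnot P \lor S \lor Q) \land (R \lor P \lor Q)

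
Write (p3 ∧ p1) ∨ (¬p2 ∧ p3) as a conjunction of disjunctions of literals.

(p3 ∧ p1) ∨ (¬p2 ∧ p3)
= (p3 ∨ ¬p2) ∧ (p3 ∨ p3) ∧ (p1 ∨ ¬p2) ∧ (p1 ∨ p3)   (distribute ∨ over ∧)
= p3 ∧ (p1 ∨ ¬p2)   (simplify)

p3 ∧ (p1 ∨ ¬p2)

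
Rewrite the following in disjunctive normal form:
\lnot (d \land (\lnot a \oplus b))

\lnot (d \land (\lnot a \oplus b))
= \lnot (d \land ((\lnot a \land \lnot b) \lor (\lnot \lnot a \land b)))   [expand \oplus]
= \lnot d \lor \lnot ((\lnot a \land \lnot b) \lor (\lnot \lnot a \land b))   [De Morgan]
= \lnot d \lor (\lnot (\lnot a \land \lnot b) \land \lnot (\lnot \lnot a \land b))   [De Morgan]
= \lnot d \lor ((\lnot \lnot a \lor \lnot \lnot b) \land \lnot (\lnot \lnot a \land b))   [De Morgan]
= \lnot d \lor ((a \lor \lnot \lnot b) \land \lnot (\lnot \lnot a \land b))   [double negation]
= \lnot d \lor ((a \lor b) \land \lnot (\lnot \lnot a \land b))   [double negation]
= \lnot d \lor ((a \lor b) \land (\lnot \lnot \lnot a \lor \lnot b))   [De Morgan]
= \lnot d \lor ((a \lor b) \land (\lnot a \lor \lnot b))   [double negation]
= \lnot d \lor (a \land \lnot a) \lor (a \land \lnot b) \lor (b \land \lnot a) \lor (b \land \lnot b)   [distribute \land over \lor]
= \lnot d \lor (a \land \lnot b) \lor (b \land \lnot a)   [simplify]

\lnot d \lor (a \land \lnot b) \lor (b \land \lnot a)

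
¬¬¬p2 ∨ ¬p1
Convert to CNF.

¬¬¬p2 ∨ ¬p1
= ¬p2 ∨ ¬p1   (double negation)

¬p2 ∨ ¬p1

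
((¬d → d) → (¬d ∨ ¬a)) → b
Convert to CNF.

(d ∨ b) ∧ (a ∨ b)

((¬d → d) → (¬d ∨ ¬a)) → b
≡ ¬((¬d → d) → (¬d ∨ ¬a)) ∨ b   [eliminate →]
≡ ¬(¬(¬d → d) ∨ ¬d ∨ ¬a) ∨ b   [eliminate →]
≡ ¬(¬(¬¬d ∨ d) ∨ ¬d ∨ ¬a) ∨ b   [eliminate →]
≡ (¬¬(¬¬d ∨ d) ∧ ¬¬d ∧ ¬¬a) ∨ b   [De Morgan]
≡ ((¬¬d ∨ d) ∧ ¬¬d ∧ ¬¬a) ∨ b   [double negation]
≡ ((d ∨ d) ∧ ¬¬d ∧ ¬¬a) ∨ b   [double negation]
≡ ((d ∨ d) ∧ d ∧ ¬¬a) ∨ b   [double negation]
≡ ((d ∨ d) ∧ d ∧ a) ∨ b   [double negation]
≡ (d ∨ d ∨ b) ∧ (d ∨ b) ∧ (a ∨ b)   [distribute ∨ over ∧]
≡ (d ∨ b) ∧ (a ∨ b)   [simplify]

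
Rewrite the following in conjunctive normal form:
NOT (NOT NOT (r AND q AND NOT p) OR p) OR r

NOT p OR r

NOT (NOT NOT (r AND q AND NOT p) OR p) OR r
⇔ (NOT NOT NOT (r AND q AND NOT p) AND NOT p) OR r   [De Morgan]
⇔ (NOT (r AND q AND NOT p) AND NOT p) OR r   [double negation]
⇔ ((NOT r OR NOT q OR NOT NOT p) AND NOT p) OR r   [De Morgan]
⇔ ((NOT r OR NOT q OR p) AND NOT p) OR r   [double negation]
⇔ (NOT r OR NOT q OR p OR r) AND (NOT p OR r)   [distribute OR over AND]
⇔ NOT p OR r   [simplify]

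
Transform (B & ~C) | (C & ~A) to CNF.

(B | C) & (B | ~A) & (~C | ~A)

(B & ~C) | (C & ~A)
≡ (B | C) & (B | ~A) & (~C | C) & (~C | ~A)   [distribute | over &]
≡ (B | C) & (B | ~A) & (~C | ~A)   [simplify]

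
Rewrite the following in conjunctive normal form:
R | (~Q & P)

(R | ~Q) & (R | P)

R | (~Q & P)
≡ (R | ~Q) & (R | P)   (distribute | over &)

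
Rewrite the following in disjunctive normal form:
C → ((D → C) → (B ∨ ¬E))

C → ((D → C) → (B ∨ ¬E))
= ¬C ∨ ((D → C) → (B ∨ ¬E))   [eliminate →]
= ¬C ∨ ¬(D → C) ∨ B ∨ ¬E   [eliminate →]
= ¬C ∨ ¬(¬D ∨ C) ∨ B ∨ ¬E   [eliminate →]
= ¬C ∨ (¬¬D ∧ ¬C) ∨ B ∨ ¬E   [De Morgan]
= ¬C ∨ (D ∧ ¬C) ∨ B ∨ ¬E   [double negation]
= ¬C ∨ B ∨ ¬E   [simplify]

¬C ∨ B ∨ ¬E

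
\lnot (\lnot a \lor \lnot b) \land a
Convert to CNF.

a \land b

\lnot (\lnot a \lor \lnot b) \land a
≡ \lnot \lnot a \land \lnot \lnot b \land a   [De Morgan]
≡ a \land \lnot \lnot b \land a   [double negation]
≡ a \land b \land a   [double negation]
≡ a \land b   [simplify]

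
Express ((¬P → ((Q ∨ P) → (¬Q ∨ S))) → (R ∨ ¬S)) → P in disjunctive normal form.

((¬P → ((Q ∨ P) → (¬Q ∨ S))) → (R ∨ ¬S)) → P
≡ ¬((¬P → ((Q ∨ P) → (¬Q ∨ S))) → (R ∨ ¬S)) ∨ P
≡ ¬(¬(¬P → ((Q ∨ P) → (¬Q ∨ S))) ∨ R ∨ ¬S) ∨ P
≡ ¬(¬(¬¬P ∨ ((Q ∨ P) → (¬Q ∨ S))) ∨ R ∨ ¬S) ∨ P
≡ ¬(¬(¬¬P ∨ ¬(Q ∨ P) ∨ ¬Q ∨ S) ∨ R ∨ ¬S) ∨ P
≡ (¬¬(¬¬P ∨ ¬(Q ∨ P) ∨ ¬Q ∨ S) ∧ ¬R ∧ ¬¬S) ∨ P
≡ ((¬¬P ∨ ¬(Q ∨ P) ∨ ¬Q ∨ S) ∧ ¬R ∧ ¬¬S) ∨ P
≡ ((P ∨ ¬(Q ∨ P) ∨ ¬Q ∨ S) ∧ ¬R ∧ ¬¬S) ∨ P
≡ ((P ∨ (¬Q ∧ ¬P) ∨ ¬Q ∨ S) ∧ ¬R ∧ ¬¬S) ∨ P
≡ ((P ∨ (¬Q ∧ ¬P) ∨ ¬Q ∨ S) ∧ ¬R ∧ S) ∨ P
≡ (P ∧ ¬R ∧ S) ∨ (¬Q ∧ ¬P ∧ ¬R ∧ S) ∨ (¬Q ∧ ¬R ∧ S) ∨ (S ∧ ¬R ∧ S) ∨ P
≡ (S ∧ ¬R) ∨ P

(S ∧ ¬R) ∨ P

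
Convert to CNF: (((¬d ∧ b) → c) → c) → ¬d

(((¬d ∧ b) → c) → c) → ¬d
≡ ¬(((¬d ∧ b) → c) → c) ∨ ¬d   [eliminate →]
≡ ¬(¬((¬d ∧ b) → c) ∨ c) ∨ ¬d   [eliminate →]
≡ ¬(¬(¬(¬d ∧ b) ∨ c) ∨ c) ∨ ¬d   [eliminate →]
≡ (¬¬(¬(¬d ∧ b) ∨ c) ∧ ¬c) ∨ ¬d   [De Morgan]
≡ ((¬(¬d ∧ b) ∨ c) ∧ ¬c) ∨ ¬d   [double negation]
≡ ((¬¬d ∨ ¬b ∨ c) ∧ ¬c) ∨ ¬d   [De Morgan]
≡ ((d ∨ ¬b ∨ c) ∧ ¬c) ∨ ¬d   [double negation]
≡ (d ∨ ¬b ∨ c ∨ ¬d) ∧ (¬c ∨ ¬d)   [distribute ∨ over ∧]
≡ ¬c ∨ ¬d   [simplify]

¬c ∨ ¬d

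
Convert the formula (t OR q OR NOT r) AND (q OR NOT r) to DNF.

q OR NOT r

(t OR q OR NOT r) AND (q OR NOT r)
≡ (t AND q) OR (t AND NOT r) OR (q AND q) OR (q AND NOT r) OR (NOT r AND q) OR (NOT r AND NOT r)   — distribute AND over OR
≡ q OR NOT r   — simplify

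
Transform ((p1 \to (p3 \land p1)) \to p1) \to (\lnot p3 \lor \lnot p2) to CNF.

\lnot p1 \lor \lnot p3 \lor \lnot p2

((p1 \to (p3 \land p1)) \to p1) \to (\lnot p3 \lor \lnot p2)
≡ \lnot ((p1 \to (p3 \land p1)) \to p1) \lor \lnot p3 \lor \lnot p2   [eliminate \to]
≡ \lnot (\lnot (p1 \to (p3 \land p1)) \lor p1) \lor \lnot p3 \lor \lnot p2   [eliminate \to]
≡ \lnot (\lnot (\lnot p1 \lor (p3 \land p1)) \lor p1) \lor \lnot p3 \lor \lnot p2   [eliminate \to]
≡ (\lnot \lnot (\lnot p1 \lor (p3 \land p1)) \land \lnot p1) \lor \lnot p3 \lor \lnot p2   [De Morgan]
≡ ((\lnot p1 \lor (p3 \land p1)) \land \lnot p1) \lor \lnot p3 \lor \lnot p2   [double negation]
≡ (\lnot p1 \lor p3 \lor \lnot p3 \lor \lnot p2) \land (\lnot p1 \lor p1 \lor \lnot p3 \lor \lnot p2) \land (\lnot p1 \lor \lnot p3 \lor \lnot p2)   [distribute \lor over \land]
≡ \lnot p1 \lor \lnot p3 \lor \lnot p2   [simplify]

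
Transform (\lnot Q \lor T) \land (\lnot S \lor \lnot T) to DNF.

(\lnot Q \lor T) \land (\lnot S \lor \lnot T)
= (\lnot Q \land \lnot S) \lor (\lnot Q \land \lnot T) \lor (T \land \lnot S) \lor (T \land \lnot T)   [distribute \land over \lor]
= (\lnot Q \land \lnot S) \lor (\lnot Q \land \lnot T) \lor (T \land \lnot S)   [simplify]

(\lnot Q \land \lnot S) \lor (\lnot Q \land \lnot T) \lor (T \land \lnot S)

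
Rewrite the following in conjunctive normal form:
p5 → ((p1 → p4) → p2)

p5 → ((p1 → p4) → p2)
≡ ¬p5 ∨ ((p1 → p4) → p2)   (eliminate →)
≡ ¬p5 ∨ ¬(p1 → p4) ∨ p2   (eliminate →)
≡ ¬p5 ∨ ¬(¬p1 ∨ p4) ∨ p2   (eliminate →)
≡ ¬p5 ∨ (¬¬p1 ∧ ¬p4) ∨ p2   (De Morgan)
≡ ¬p5 ∨ (p1 ∧ ¬p4) ∨ p2   (double negation)
≡ (¬p5 ∨ p1 ∨ p2) ∧ (¬p5 ∨ ¬p4 ∨ p2)   (distribute ∨ over ∧)

(¬p5 ∨ p1 ∨ p2) ∧ (¬p5 ∨ ¬p4 ∨ p2)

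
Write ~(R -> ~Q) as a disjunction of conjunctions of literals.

~(R -> ~Q)
≡ ~(~R | ~Q)   [eliminate ->]
≡ ~~R & ~~Q   [De Morgan]
≡ R & ~~Q   [double negation]
≡ R & Q   [double negation]

R & Q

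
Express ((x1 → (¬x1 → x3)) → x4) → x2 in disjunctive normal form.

(¬x1 ∧ ¬x4) ∨ (x1 ∧ ¬x4) ∨ (x3 ∧ ¬x4) ∨ x2

((x1 → (¬x1 → x3)) → x4) → x2
⇔ ¬((x1 → (¬x1 → x3)) → x4) ∨ x2
⇔ ¬(¬(x1 → (¬x1 → x3)) ∨ x4) ∨ x2
⇔ ¬(¬(¬x1 ∨ (¬x1 → x3)) ∨ x4) ∨ x2
⇔ ¬(¬(¬x1 ∨ ¬¬x1 ∨ x3) ∨ x4) ∨ x2
⇔ (¬¬(¬x1 ∨ ¬¬x1 ∨ x3) ∧ ¬x4) ∨ x2
⇔ ((¬x1 ∨ ¬¬x1 ∨ x3) ∧ ¬x4) ∨ x2
⇔ ((¬x1 ∨ x1 ∨ x3) ∧ ¬x4) ∨ x2
⇔ (¬x1 ∧ ¬x4) ∨ (x1 ∧ ¬x4) ∨ (x3 ∧ ¬x4) ∨ x2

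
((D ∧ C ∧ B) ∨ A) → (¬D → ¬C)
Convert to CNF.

¬A ∨ D ∨ ¬C

((D ∧ C ∧ B) ∨ A) → (¬D → ¬C)
≡ ¬((D ∧ C ∧ B) ∨ A) ∨ (¬D → ¬C)   — eliminate →
≡ ¬((D ∧ C ∧ B) ∨ A) ∨ ¬¬D ∨ ¬C   — eliminate →
≡ (¬(D ∧ C ∧ B) ∧ ¬A) ∨ ¬¬D ∨ ¬C   — De Morgan
≡ ((¬D ∨ ¬C ∨ ¬B) ∧ ¬A) ∨ ¬¬D ∨ ¬C   — De Morgan
≡ ((¬D ∨ ¬C ∨ ¬B) ∧ ¬A) ∨ D ∨ ¬C   — double negation
≡ (¬D ∨ ¬C ∨ ¬B ∨ D ∨ ¬C) ∧ (¬A ∨ D ∨ ¬C)   — distribute ∨ over ∧
≡ ¬A ∨ D ∨ ¬C   — simplify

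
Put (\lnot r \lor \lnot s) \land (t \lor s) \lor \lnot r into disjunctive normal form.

\lnot s \land t \lor \lnot r

(\lnot r \lor \lnot s) \land (t \lor s) \lor \lnot r
≡ \lnot r \land t \lor \lnot r \land s \lor \lnot s \land t \lor \lnot s \land s \lor \lnot r
≡ \lnot s \land t \lor \lnot r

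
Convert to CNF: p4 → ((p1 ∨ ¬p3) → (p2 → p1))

¬p4 ∨ p3 ∨ ¬p2 ∨ p1

p4 → ((p1 ∨ ¬p3) → (p2 → p1))
⇔ ¬p4 ∨ ((p1 ∨ ¬p3) → (p2 → p1))   — eliminate →
⇔ ¬p4 ∨ ¬(p1 ∨ ¬p3) ∨ (p2 → p1)   — eliminate →
⇔ ¬p4 ∨ ¬(p1 ∨ ¬p3) ∨ ¬p2 ∨ p1   — eliminate →
⇔ ¬p4 ∨ (¬p1 ∧ ¬¬p3) ∨ ¬p2 ∨ p1   — De Morgan
⇔ ¬p4 ∨ (¬p1 ∧ p3) ∨ ¬p2 ∨ p1   — double negation
⇔ (¬p4 ∨ ¬p1 ∨ ¬p2 ∨ p1) ∧ (¬p4 ∨ p3 ∨ ¬p2 ∨ p1)   — distribute ∨ over ∧
⇔ ¬p4 ∨ p3 ∨ ¬p2 ∨ p1   — simplify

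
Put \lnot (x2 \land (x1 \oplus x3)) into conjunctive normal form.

\lnot (x2 \land (x1 \oplus x3))
= \lnot (x2 \land (x1 \lor x3) \land \lnot (x1 \land x3))   — expand \oplus
= \lnot x2 \lor \lnot (x1 \lor x3) \lor \lnot \lnot (x1 \land x3)   — De Morgan
= \lnot x2 \lor (\lnot x1 \land \lnot x3) \lor \lnot \lnot (x1 \land x3)   — De Morgan
= \lnot x2 \lor (\lnot x1 \land \lnot x3) \lor (x1 \land x3)   — double negation
= (\lnot x2 \lor \lnot x1 \lor x1) \land (\lnot x2 \lor \lnot x1 \lor x3) \land (\lnot x2 \lor \lnot x3 \lor x1) \land (\lnot x2 \lor \lnot x3 \lor x3)   — distribute \lor over \land
= (\lnot x2 \lor \lnot x1 \lor x3) \land (\lnot x2 \lor \lnot x3 \lor x1)   — simplify

(\lnot x2 \lor \lnot x1 \lor x3) \land (\lnot x2 \lor \lnot x3 \lor x1)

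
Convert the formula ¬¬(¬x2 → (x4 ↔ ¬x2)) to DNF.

¬¬(¬x2 → (x4 ↔ ¬x2))
≡ ¬¬(¬¬x2 ∨ (x4 ↔ ¬x2))   [eliminate →]
≡ ¬¬(¬¬x2 ∨ (x4 → ¬x2) ∧ (¬x2 → x4))   [eliminate ↔]
≡ ¬¬(¬¬x2 ∨ (¬x4 ∨ ¬x2) ∧ (¬x2 → x4))   [eliminate →]
≡ ¬¬(¬¬x2 ∨ (¬x4 ∨ ¬x2) ∧ (¬¬x2 ∨ x4))   [eliminate →]
≡ ¬¬x2 ∨ (¬x4 ∨ ¬x2) ∧ (¬¬x2 ∨ x4)   [double negation]
≡ x2 ∨ (¬x4 ∨ ¬x2) ∧ (¬¬x2 ∨ x4)   [double negation]
≡ x2 ∨ (¬x4 ∨ ¬x2) ∧ (x2 ∨ x4)   [double negation]
≡ x2 ∨ ¬x4 ∧ x2 ∨ ¬x4 ∧ x4 ∨ ¬x2 ∧ x2 ∨ ¬x2 ∧ x4   [distribute ∧ over ∨]
≡ x2 ∨ ¬x2 ∧ x4   [simplify]

x2 ∨ ¬x2 ∧ x4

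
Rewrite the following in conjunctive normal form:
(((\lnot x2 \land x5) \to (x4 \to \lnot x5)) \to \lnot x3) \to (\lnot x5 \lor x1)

(((\lnot x2 \land x5) \to (x4 \to \lnot x5)) \to \lnot x3) \to (\lnot x5 \lor x1)
⇔ \lnot (((\lnot x2 \land x5) \to (x4 \to \lnot x5)) \to \lnot x3) \lor \lnot x5 \lor x1   [eliminate \to]
⇔ \lnot (\lnot ((\lnot x2 \land x5) \to (x4 \to \lnot x5)) \lor \lnot x3) \lor \lnot x5 \lor x1   [eliminate \to]
⇔ \lnot (\lnot (\lnot (\lnot x2 \land x5) \lor (x4 \to \lnot x5)) \lor \lnot x3) \lor \lnot x5 \lor x1   [eliminate \to]
⇔ \lnot (\lnot (\lnot (\lnot x2 \land x5) \lor \lnot x4 \lor \lnot x5) \lor \lnot x3) \lor \lnot x5 \lor x1   [eliminate \to]
⇔ (\lnot \lnot (\lnot (\lnot x2 \land x5) \lor \lnot x4 \lor \lnot x5) \land \lnot \lnot x3) \lor \lnot x5 \lor x1   [De Morgan]
⇔ ((\lnot (\lnot x2 \land x5) \lor \lnot x4 \lor \lnot x5) \land \lnot \lnot x3) \lor \lnot x5 \lor x1   [double negation]
⇔ ((\lnot \lnot x2 \lor \lnot x5 \lor \lnot x4 \lor \lnot x5) \land \lnot \lnot x3) \lor \lnot x5 \lor x1   [De Morgan]
⇔ ((x2 \lor \lnot x5 \lor \lnot x4 \lor \lnot x5) \land \lnot \lnot x3) \lor \lnot x5 \lor x1   [double negation]
⇔ ((x2 \lor \lnot x5 \lor \lnot x4 \lor \lnot x5) \land x3) \lor \lnot x5 \lor x1   [double negation]
⇔ (x2 \lor \lnot x5 \lor \lnot x4 \lor \lnot x5 \lor \lnot x5 \lor x1) \land (x3 \lor \lnot x5 \lor x1)   [distribute \lor over \land]
⇔ (x2 \lor \lnot x5 \lor \lnot x4 \lor x1) \land (x3 \lor \lnot x5 \lor x1)   [simplify]

(x2 \lor \lnot x5 \lor \lnot x4 \lor x1) \land (x3 \lor \lnot x5 \lor x1)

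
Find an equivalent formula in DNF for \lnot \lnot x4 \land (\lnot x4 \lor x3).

x4 \land x3

\lnot \lnot x4 \land (\lnot x4 \lor x3)
= x4 \land (\lnot x4 \lor x3)   [double negation]
= (x4 \land \lnot x4) \lor (x4 \land x3)   [distribute \land over \lor]
= x4 \land x3   [simplify]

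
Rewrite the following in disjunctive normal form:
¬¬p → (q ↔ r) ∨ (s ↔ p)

¬p ∨ ¬q ∧ ¬r ∨ r ∧ q ∨ p ∧ s

¬¬p → (q ↔ r) ∨ (s ↔ p)
≡ ¬¬¬p ∨ (q ↔ r) ∨ (s ↔ p)   — eliminate →
≡ ¬¬¬p ∨ (q → r) ∧ (r → q) ∨ (s ↔ p)   — eliminate ↔
≡ ¬¬¬p ∨ (¬q ∨ r) ∧ (r → q) ∨ (s ↔ p)   — eliminate →
≡ ¬¬¬p ∨ (¬q ∨ r) ∧ (¬r ∨ q) ∨ (s ↔ p)   — eliminate →
≡ ¬¬¬p ∨ (¬q ∨ r) ∧ (¬r ∨ q) ∨ (s → p) ∧ (p → s)   — eliminate ↔
≡ ¬¬¬p ∨ (¬q ∨ r) ∧ (¬r ∨ q) ∨ (¬s ∨ p) ∧ (p → s)   — eliminate →
≡ ¬¬¬p ∨ (¬q ∨ r) ∧ (¬r ∨ q) ∨ (¬s ∨ p) ∧ (¬p ∨ s)   — eliminate →
≡ ¬p ∨ (¬q ∨ r) ∧ (¬r ∨ q) ∨ (¬s ∨ p) ∧ (¬p ∨ s)   — double negation
≡ ¬p ∨ ¬q ∧ ¬r ∨ ¬q ∧ q ∨ r ∧ ¬r ∨ r ∧ q ∨ ¬s ∧ ¬p ∨ ¬s ∧ s ∨ p ∧ ¬p ∨ p ∧ s   — distribute ∧ over ∨
≡ ¬p ∨ ¬q ∧ ¬r ∨ r ∧ q ∨ p ∧ s   — simplify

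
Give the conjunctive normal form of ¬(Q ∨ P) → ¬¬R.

¬(Q ∨ P) → ¬¬R
≡ ¬¬(Q ∨ P) ∨ ¬¬R   [eliminate →]
≡ Q ∨ P ∨ ¬¬R   [double negation]
≡ Q ∨ P ∨ R   [double negation]

Q ∨ P ∨ R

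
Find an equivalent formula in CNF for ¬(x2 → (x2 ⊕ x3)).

¬(x2 → (x2 ⊕ x3))
≡ ¬(¬x2 ∨ (x2 ⊕ x3))   (eliminate →)
≡ ¬(¬x2 ∨ ((x2 ∨ x3) ∧ ¬(x2 ∧ x3)))   (expand ⊕)
≡ ¬¬x2 ∧ ¬((x2 ∨ x3) ∧ ¬(x2 ∧ x3))   (De Morgan)
≡ x2 ∧ ¬((x2 ∨ x3) ∧ ¬(x2 ∧ x3))   (double negation)
≡ x2 ∧ (¬(x2 ∨ x3) ∨ ¬¬(x2 ∧ x3))   (De Morgan)
≡ x2 ∧ ((¬x2 ∧ ¬x3) ∨ ¬¬(x2 ∧ x3))   (De Morgan)
≡ x2 ∧ ((¬x2 ∧ ¬x3) ∨ (x2 ∧ x3))   (double negation)
≡ x2 ∧ (¬x2 ∨ x2) ∧ (¬x2 ∨ x3) ∧ (¬x3 ∨ x2) ∧ (¬x3 ∨ x3)   (distribute ∨ over ∧)
≡ x2 ∧ (¬x2 ∨ x3)   (simplify)

x2 ∧ (¬x2 ∨ x3)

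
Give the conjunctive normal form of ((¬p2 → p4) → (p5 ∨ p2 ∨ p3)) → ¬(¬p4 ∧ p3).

((¬p2 → p4) → (p5 ∨ p2 ∨ p3)) → ¬(¬p4 ∧ p3)
⇔ ¬((¬p2 → p4) → (p5 ∨ p2 ∨ p3)) ∨ ¬(¬p4 ∧ p3)   [eliminate →]
⇔ ¬(¬(¬p2 → p4) ∨ p5 ∨ p2 ∨ p3) ∨ ¬(¬p4 ∧ p3)   [eliminate →]
⇔ ¬(¬(¬¬p2 ∨ p4) ∨ p5 ∨ p2 ∨ p3) ∨ ¬(¬p4 ∧ p3)   [eliminate →]
⇔ (¬¬(¬¬p2 ∨ p4) ∧ ¬p5 ∧ ¬p2 ∧ ¬p3) ∨ ¬(¬p4 ∧ p3)   [De Morgan]
⇔ ((¬¬p2 ∨ p4) ∧ ¬p5 ∧ ¬p2 ∧ ¬p3) ∨ ¬(¬p4 ∧ p3)   [double negation]
⇔ ((p2 ∨ p4) ∧ ¬p5 ∧ ¬p2 ∧ ¬p3) ∨ ¬(¬p4 ∧ p3)   [double negation]
⇔ ((p2 ∨ p4) ∧ ¬p5 ∧ ¬p2 ∧ ¬p3) ∨ ¬¬p4 ∨ ¬p3   [De Morgan]
⇔ ((p2 ∨ p4) ∧ ¬p5 ∧ ¬p2 ∧ ¬p3) ∨ p4 ∨ ¬p3   [double negation]
⇔ (p2 ∨ p4 ∨ p4 ∨ ¬p3) ∧ (¬p5 ∨ p4 ∨ ¬p3) ∧ (¬p2 ∨ p4 ∨ ¬p3) ∧ (¬p3 ∨ p4 ∨ ¬p3)   [distribute ∨ over ∧]
⇔ ¬p3 ∨ p4   [simplify]

¬p3 ∨ p4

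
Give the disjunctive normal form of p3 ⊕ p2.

p3 ⊕ p2
⇔ (p3 ∧ ¬p2) ∨ (¬p3 ∧ p2)   [expand ⊕]

(p3 ∧ ¬p2) ∨ (¬p3 ∧ p2)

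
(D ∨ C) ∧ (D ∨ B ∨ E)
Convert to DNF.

D ∨ (C ∧ B) ∨ (C ∧ E)

(D ∨ C) ∧ (D ∨ B ∨ E)
= (D ∧ D) ∨ (D ∧ B) ∨ (D ∧ E) ∨ (C ∧ D) ∨ (C ∧ B) ∨ (C ∧ E)
= D ∨ (C ∧ B) ∨ (C ∧ E)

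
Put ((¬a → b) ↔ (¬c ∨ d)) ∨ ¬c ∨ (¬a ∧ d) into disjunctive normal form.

(¬a ∧ ¬b ∧ c ∧ ¬d) ∨ (d ∧ a) ∨ (d ∧ b) ∨ ¬c ∨ (¬a ∧ d)

((¬a → b) ↔ (¬c ∨ d)) ∨ ¬c ∨ (¬a ∧ d)
⇔ (((¬a → b) → (¬c ∨ d)) ∧ ((¬c ∨ d) → (¬a → b))) ∨ ¬c ∨ (¬a ∧ d)   — eliminate ↔
⇔ ((¬(¬a → b) ∨ ¬c ∨ d) ∧ ((¬c ∨ d) → (¬a → b))) ∨ ¬c ∨ (¬a ∧ d)   — eliminate →
⇔ ((¬(¬¬a ∨ b) ∨ ¬c ∨ d) ∧ ((¬c ∨ d) → (¬a → b))) ∨ ¬c ∨ (¬a ∧ d)   — eliminate →
⇔ ((¬(¬¬a ∨ b) ∨ ¬c ∨ d) ∧ (¬(¬c ∨ d) ∨ (¬a → b))) ∨ ¬c ∨ (¬a ∧ d)   — eliminate →
⇔ ((¬(¬¬a ∨ b) ∨ ¬c ∨ d) ∧ (¬(¬c ∨ d) ∨ ¬¬a ∨ b)) ∨ ¬c ∨ (¬a ∧ d)   — eliminate →
⇔ (((¬¬¬a ∧ ¬b) ∨ ¬c ∨ d) ∧ (¬(¬c ∨ d) ∨ ¬¬a ∨ b)) ∨ ¬c ∨ (¬a ∧ d)   — De Morgan
⇔ (((¬a ∧ ¬b) ∨ ¬c ∨ d) ∧ (¬(¬c ∨ d) ∨ ¬¬a ∨ b)) ∨ ¬c ∨ (¬a ∧ d)   — double negation
⇔ (((¬a ∧ ¬b) ∨ ¬c ∨ d) ∧ ((¬¬c ∧ ¬d) ∨ ¬¬a ∨ b)) ∨ ¬c ∨ (¬a ∧ d)   — De Morgan
⇔ (((¬a ∧ ¬b) ∨ ¬c ∨ d) ∧ ((c ∧ ¬d) ∨ ¬¬a ∨ b)) ∨ ¬c ∨ (¬a ∧ d)   — double negation
⇔ (((¬a ∧ ¬b) ∨ ¬c ∨ d) ∧ ((c ∧ ¬d) ∨ a ∨ b)) ∨ ¬c ∨ (¬a ∧ d)   — double negation
⇔ (¬a ∧ ¬b ∧ c ∧ ¬d) ∨ (¬a ∧ ¬b ∧ a) ∨ (¬a ∧ ¬b ∧ b) ∨ (¬c ∧ c ∧ ¬d) ∨ (¬c ∧ a) ∨ (¬c ∧ b) ∨ (d ∧ c ∧ ¬d) ∨ (d ∧ a) ∨ (d ∧ b) ∨ ¬c ∨ (¬a ∧ d)   — distribute ∧ over ∨
⇔ (¬a ∧ ¬b ∧ c ∧ ¬d) ∨ (d ∧ a) ∨ (d ∧ b) ∨ ¬c ∨ (¬a ∧ d)   — simplify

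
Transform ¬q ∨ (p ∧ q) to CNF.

¬q ∨ (p ∧ q)
= (¬q ∨ p) ∧ (¬q ∨ q)   [distribute ∨ over ∧]
= ¬q ∨ p   [simplify]

¬q ∨ p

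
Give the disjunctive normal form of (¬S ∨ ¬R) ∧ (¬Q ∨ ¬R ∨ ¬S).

¬S ∨ ¬R

(¬S ∨ ¬R) ∧ (¬Q ∨ ¬R ∨ ¬S)
≡ (¬S ∧ ¬Q) ∨ (¬S ∧ ¬R) ∨ (¬S ∧ ¬S) ∨ (¬R ∧ ¬Q) ∨ (¬R ∧ ¬R) ∨ (¬R ∧ ¬S)
≡ ¬S ∨ ¬R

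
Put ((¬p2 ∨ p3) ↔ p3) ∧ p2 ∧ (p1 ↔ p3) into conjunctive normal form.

((¬p2 ∨ p3) ↔ p3) ∧ p2 ∧ (p1 ↔ p3)
≡ ((¬p2 ∨ p3) → p3) ∧ (p3 → (¬p2 ∨ p3)) ∧ p2 ∧ (p1 ↔ p3)   (eliminate ↔)
≡ (¬(¬p2 ∨ p3) ∨ p3) ∧ (p3 → (¬p2 ∨ p3)) ∧ p2 ∧ (p1 ↔ p3)   (eliminate →)
≡ (¬(¬p2 ∨ p3) ∨ p3) ∧ (¬p3 ∨ ¬p2 ∨ p3) ∧ p2 ∧ (p1 ↔ p3)   (eliminate →)
≡ (¬(¬p2 ∨ p3) ∨ p3) ∧ (¬p3 ∨ ¬p2 ∨ p3) ∧ p2 ∧ (p1 → p3) ∧ (p3 → p1)   (eliminate ↔)
≡ (¬(¬p2 ∨ p3) ∨ p3) ∧ (¬p3 ∨ ¬p2 ∨ p3) ∧ p2 ∧ (¬p1 ∨ p3) ∧ (p3 → p1)   (eliminate →)
≡ (¬(¬p2 ∨ p3) ∨ p3) ∧ (¬p3 ∨ ¬p2 ∨ p3) ∧ p2 ∧ (¬p1 ∨ p3) ∧ (¬p3 ∨ p1)   (eliminate →)
≡ ((¬¬p2 ∧ ¬p3) ∨ p3) ∧ (¬p3 ∨ ¬p2 ∨ p3) ∧ p2 ∧ (¬p1 ∨ p3) ∧ (¬p3 ∨ p1)   (De Morgan)
≡ ((p2 ∧ ¬p3) ∨ p3) ∧ (¬p3 ∨ ¬p2 ∨ p3) ∧ p2 ∧ (¬p1 ∨ p3) ∧ (¬p3 ∨ p1)   (double negation)
≡ (p2 ∨ p3) ∧ (¬p3 ∨ p3) ∧ (¬p3 ∨ ¬p2 ∨ p3) ∧ p2 ∧ (¬p1 ∨ p3) ∧ (¬p3 ∨ p1)   (distribute ∨ over ∧)
≡ p2 ∧ (¬p1 ∨ p3) ∧ (¬p3 ∨ p1)   (simplify)

p2 ∧ (¬p1 ∨ p3) ∧ (¬p3 ∨ p1)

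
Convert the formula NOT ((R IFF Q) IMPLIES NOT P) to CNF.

(NOT R OR Q) AND (NOT Q OR R) AND P

NOT ((R IFF Q) IMPLIES NOT P)
⇔ NOT (NOT (R IFF Q) OR NOT P)   (eliminate IMPLIES)
⇔ NOT (NOT ((R IMPLIES Q) AND (Q IMPLIES R)) OR NOT P)   (eliminate IFF)
⇔ NOT (NOT ((NOT R OR Q) AND (Q IMPLIES R)) OR NOT P)   (eliminate IMPLIES)
⇔ NOT (NOT ((NOT R OR Q) AND (NOT Q OR R)) OR NOT P)   (eliminate IMPLIES)
⇔ NOT NOT ((NOT R OR Q) AND (NOT Q OR R)) AND NOT NOT P   (De Morgan)
⇔ (NOT R OR Q) AND (NOT Q OR R) AND NOT NOT P   (double negation)
⇔ (NOT R OR Q) AND (NOT Q OR R) AND P   (double negation)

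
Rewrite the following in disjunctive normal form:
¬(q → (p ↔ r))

¬(q → (p ↔ r))
= ¬(¬q ∨ (p ↔ r))   [eliminate →]
= ¬(¬q ∨ ((p → r) ∧ (r → p)))   [eliminate ↔]
= ¬(¬q ∨ ((¬p ∨ r) ∧ (r → p)))   [eliminate →]
= ¬(¬q ∨ ((¬p ∨ r) ∧ (¬r ∨ p)))   [eliminate →]
= ¬¬q ∧ ¬((¬p ∨ r) ∧ (¬r ∨ p))   [De Morgan]
= q ∧ ¬((¬p ∨ r) ∧ (¬r ∨ p))   [double negation]
= q ∧ (¬(¬p ∨ r) ∨ ¬(¬r ∨ p))   [De Morgan]
= q ∧ ((¬¬p ∧ ¬r) ∨ ¬(¬r ∨ p))   [De Morgan]
= q ∧ ((p ∧ ¬r) ∨ ¬(¬r ∨ p))   [double negation]
= q ∧ ((p ∧ ¬r) ∨ (¬¬r ∧ ¬p))   [De Morgan]
= q ∧ ((p ∧ ¬r) ∨ (r ∧ ¬p))   [double negation]
= (q ∧ p ∧ ¬r) ∨ (q ∧ r ∧ ¬p)   [distribute ∧ over ∨]

(q ∧ p ∧ ¬r) ∨ (q ∧ r ∧ ¬p)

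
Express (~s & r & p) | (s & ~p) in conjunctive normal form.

(~s | ~p) & (r | s) & (r | ~p) & (p | s)

(~s & r & p) | (s & ~p)
⇔ (~s | s) & (~s | ~p) & (r | s) & (r | ~p) & (p | s) & (p | ~p)
⇔ (~s | ~p) & (r | s) & (r | ~p) & (p | s)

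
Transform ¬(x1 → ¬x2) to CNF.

¬(x1 → ¬x2)
≡ ¬(¬x1 ∨ ¬x2)   (eliminate →)
≡ ¬¬x1 ∧ ¬¬x2   (De Morgan)
≡ x1 ∧ ¬¬x2   (double negation)
≡ x1 ∧ x2   (double negation)

x1 ∧ x2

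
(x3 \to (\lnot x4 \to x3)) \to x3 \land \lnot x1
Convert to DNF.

x3 \land \lnot x1

(x3 \to (\lnot x4 \to x3)) \to x3 \land \lnot x1
⇔ \lnot (x3 \to (\lnot x4 \to x3)) \lor x3 \land \lnot x1
⇔ \lnot (\lnot x3 \lor (\lnot x4 \to x3)) \lor x3 \land \lnot x1
⇔ \lnot (\lnot x3 \lor \lnot \lnot x4 \lor x3) \lor x3 \land \lnot x1
⇔ \lnot \lnot x3 \land \lnot \lnot \lnot x4 \land \lnot x3 \lor x3 \land \lnot x1
⇔ x3 \land \lnot \lnot \lnot x4 \land \lnot x3 \lor x3 \land \lnot x1
⇔ x3 \land \lnot x4 \land \lnot x3 \lor x3 \land \lnot x1
⇔ x3 \land \lnot x1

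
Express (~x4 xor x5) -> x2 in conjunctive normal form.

(~x4 xor x5) -> x2
≡ ~(~x4 xor x5) | x2   [eliminate ->]
≡ ~((~x4 | x5) & ~(~x4 & x5)) | x2   [expand xor]
≡ ~(~x4 | x5) | ~~(~x4 & x5) | x2   [De Morgan]
≡ (~~x4 & ~x5) | ~~(~x4 & x5) | x2   [De Morgan]
≡ (x4 & ~x5) | ~~(~x4 & x5) | x2   [double negation]
≡ (x4 & ~x5) | (~x4 & x5) | x2   [double negation]
≡ (x4 | ~x4 | x2) & (x4 | x5 | x2) & (~x5 | ~x4 | x2) & (~x5 | x5 | x2)   [distribute | over &]
≡ (x4 | x5 | x2) & (~x5 | ~x4 | x2)   [simplify]

(x4 | x5 | x2) & (~x5 | ~x4 | x2)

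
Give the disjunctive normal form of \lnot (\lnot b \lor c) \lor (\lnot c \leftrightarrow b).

(b \land \lnot c) \lor (c \land \lnot b)

\lnot (\lnot b \lor c) \lor (\lnot c \leftrightarrow b)
≡ \lnot (\lnot b \lor c) \lor ((\lnot c \to b) \land (b \to \lnot c))
≡ \lnot (\lnot b \lor c) \lor ((\lnot \lnot c \lor b) \land (b \to \lnot c))
≡ \lnot (\lnot b \lor c) \lor ((\lnot \lnot c \lor b) \land (\lnot b \lor \lnot c))
≡ (\lnot \lnot b \land \lnot c) \lor ((\lnot \lnot c \lor b) \land (\lnot b \lor \lnot c))
≡ (b \land \lnot c) \lor ((\lnot \lnot c \lor b) \land (\lnot b \lor \lnot c))
≡ (b \land \lnot c) \lor ((c \lor b) \land (\lnot b \lor \lnot c))
≡ (b \land \lnot c) \lor (c \land \lnot b) \lor (c \land \lnot c) \lor (b \land \lnot b) \lor (b \land \lnot c)
≡ (b \land \lnot c) \lor (c \land \lnot b)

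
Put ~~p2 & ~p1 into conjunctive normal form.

~~p2 & ~p1
= p2 & ~p1   — double negation

p2 & ~p1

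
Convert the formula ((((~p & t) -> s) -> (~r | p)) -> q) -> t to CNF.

((((~p & t) -> s) -> (~r | p)) -> q) -> t
≡ ~((((~p & t) -> s) -> (~r | p)) -> q) | t   [eliminate ->]
≡ ~(~(((~p & t) -> s) -> (~r | p)) | q) | t   [eliminate ->]
≡ ~(~(~((~p & t) -> s) | ~r | p) | q) | t   [eliminate ->]
≡ ~(~(~(~(~p & t) | s) | ~r | p) | q) | t   [eliminate ->]
≡ (~~(~(~(~p & t) | s) | ~r | p) & ~q) | t   [De Morgan]
≡ ((~(~(~p & t) | s) | ~r | p) & ~q) | t   [double negation]
≡ (((~~(~p & t) & ~s) | ~r | p) & ~q) | t   [De Morgan]
≡ (((~p & t & ~s) | ~r | p) & ~q) | t   [double negation]
≡ (~p | ~r | p | t) & (t | ~r | p | t) & (~s | ~r | p | t) & (~q | t)   [distribute | over &]
≡ (t | ~r | p) & (~q | t)   [simplify]

(t | ~r | p) & (~q | t)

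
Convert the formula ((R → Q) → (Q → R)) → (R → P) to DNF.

((R → Q) → (Q → R)) → (R → P)
≡ ¬((R → Q) → (Q → R)) ∨ (R → P)   (eliminate →)
≡ ¬(¬(R → Q) ∨ (Q → R)) ∨ (R → P)   (eliminate →)
≡ ¬(¬(¬R ∨ Q) ∨ (Q → R)) ∨ (R → P)   (eliminate →)
≡ ¬(¬(¬R ∨ Q) ∨ ¬Q ∨ R) ∨ (R → P)   (eliminate →)
≡ ¬(¬(¬R ∨ Q) ∨ ¬Q ∨ R) ∨ ¬R ∨ P   (eliminate →)
≡ (¬¬(¬R ∨ Q) ∧ ¬¬Q ∧ ¬R) ∨ ¬R ∨ P   (De Morgan)
≡ ((¬R ∨ Q) ∧ ¬¬Q ∧ ¬R) ∨ ¬R ∨ P   (double negation)
≡ ((¬R ∨ Q) ∧ Q ∧ ¬R) ∨ ¬R ∨ P   (double negation)
≡ (¬R ∧ Q ∧ ¬R) ∨ (Q ∧ Q ∧ ¬R) ∨ ¬R ∨ P   (distribute ∧ over ∨)
≡ ¬R ∨ P   (simplify)

¬R ∨ P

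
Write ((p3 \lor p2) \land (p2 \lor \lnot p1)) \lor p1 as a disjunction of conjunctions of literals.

((p3 \lor p2) \land (p2 \lor \lnot p1)) \lor p1
= (p3 \land p2) \lor (p3 \land \lnot p1) \lor (p2 \land p2) \lor (p2 \land \lnot p1) \lor p1   (distribute \land over \lor)
= (p3 \land \lnot p1) \lor p2 \lor p1   (simplify)

(p3 \land \lnot p1) \lor p2 \lor p1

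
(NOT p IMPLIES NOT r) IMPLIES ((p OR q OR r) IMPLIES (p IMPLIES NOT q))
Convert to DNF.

(NOT p IMPLIES NOT r) IMPLIES ((p OR q OR r) IMPLIES (p IMPLIES NOT q))
≡ NOT (NOT p IMPLIES NOT r) OR ((p OR q OR r) IMPLIES (p IMPLIES NOT q))   (eliminate IMPLIES)
≡ NOT (NOT NOT p OR NOT r) OR ((p OR q OR r) IMPLIES (p IMPLIES NOT q))   (eliminate IMPLIES)
≡ NOT (NOT NOT p OR NOT r) OR NOT (p OR q OR r) OR (p IMPLIES NOT q)   (eliminate IMPLIES)
≡ NOT (NOT NOT p OR NOT r) OR NOT (p OR q OR r) OR NOT p OR NOT q   (eliminate IMPLIES)
≡ (NOT NOT NOT p AND NOT NOT r) OR NOT (p OR q OR r) OR NOT p OR NOT q   (De Morgan)
≡ (NOT p AND NOT NOT r) OR NOT (p OR q OR r) OR NOT p OR NOT q   (double negation)
≡ (NOT p AND r) OR NOT (p OR q OR r) OR NOT p OR NOT q   (double negation)
≡ (NOT p AND r) OR (NOT p AND NOT q AND NOT r) OR NOT p OR NOT q   (De Morgan)
≡ NOT p OR NOT q   (simplify)

NOT p OR NOT q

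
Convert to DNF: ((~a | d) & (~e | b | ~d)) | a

(~a & ~e) | (~a & b) | (~a & ~d) | (d & ~e) | (d & b) | a

((~a | d) & (~e | b | ~d)) | a
= (~a & ~e) | (~a & b) | (~a & ~d) | (d & ~e) | (d & b) | (d & ~d) | a   (distribute & over |)
= (~a & ~e) | (~a & b) | (~a & ~d) | (d & ~e) | (d & b) | a   (simplify)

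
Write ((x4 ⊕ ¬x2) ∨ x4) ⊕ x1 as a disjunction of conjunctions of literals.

(¬x4 ∧ ¬x2 ∧ ¬x1) ∨ (x4 ∧ ¬x1) ∨ (¬x4 ∧ x2 ∧ x1)

((x4 ⊕ ¬x2) ∨ x4) ⊕ x1
= (((x4 ⊕ ¬x2) ∨ x4) ∧ ¬x1) ∨ (¬((x4 ⊕ ¬x2) ∨ x4) ∧ x1)   (expand ⊕)
= (((x4 ∧ ¬¬x2) ∨ (¬x4 ∧ ¬x2) ∨ x4) ∧ ¬x1) ∨ (¬((x4 ⊕ ¬x2) ∨ x4) ∧ x1)   (expand ⊕)
= (((x4 ∧ ¬¬x2) ∨ (¬x4 ∧ ¬x2) ∨ x4) ∧ ¬x1) ∨ (¬((x4 ∧ ¬¬x2) ∨ (¬x4 ∧ ¬x2) ∨ x4) ∧ x1)   (expand ⊕)
= (((x4 ∧ x2) ∨ (¬x4 ∧ ¬x2) ∨ x4) ∧ ¬x1) ∨ (¬((x4 ∧ ¬¬x2) ∨ (¬x4 ∧ ¬x2) ∨ x4) ∧ x1)   (double negation)
= (((x4 ∧ x2) ∨ (¬x4 ∧ ¬x2) ∨ x4) ∧ ¬x1) ∨ (¬(x4 ∧ ¬¬x2) ∧ ¬(¬x4 ∧ ¬x2) ∧ ¬x4 ∧ x1)   (De Morgan)
= (((x4 ∧ x2) ∨ (¬x4 ∧ ¬x2) ∨ x4) ∧ ¬x1) ∨ ((¬x4 ∨ ¬¬¬x2) ∧ ¬(¬x4 ∧ ¬x2) ∧ ¬x4 ∧ x1)   (De Morgan)
= (((x4 ∧ x2) ∨ (¬x4 ∧ ¬x2) ∨ x4) ∧ ¬x1) ∨ ((¬x4 ∨ ¬x2) ∧ ¬(¬x4 ∧ ¬x2) ∧ ¬x4 ∧ x1)   (double negation)
= (((x4 ∧ x2) ∨ (¬x4 ∧ ¬x2) ∨ x4) ∧ ¬x1) ∨ ((¬x4 ∨ ¬x2) ∧ (¬¬x4 ∨ ¬¬x2) ∧ ¬x4 ∧ x1)   (De Morgan)
= (((x4 ∧ x2) ∨ (¬x4 ∧ ¬x2) ∨ x4) ∧ ¬x1) ∨ ((¬x4 ∨ ¬x2) ∧ (x4 ∨ ¬¬x2) ∧ ¬x4 ∧ x1)   (double negation)
= (((x4 ∧ x2) ∨ (¬x4 ∧ ¬x2) ∨ x4) ∧ ¬x1) ∨ ((¬x4 ∨ ¬x2) ∧ (x4 ∨ x2) ∧ ¬x4 ∧ x1)   (double negation)
= (x4 ∧ x2 ∧ ¬x1) ∨ (¬x4 ∧ ¬x2 ∧ ¬x1) ∨ (x4 ∧ ¬x1) ∨ (¬x4 ∧ x4 ∧ ¬x4 ∧ x1) ∨ (¬x4 ∧ x2 ∧ ¬x4 ∧ x1) ∨ (¬x2 ∧ x4 ∧ ¬x4 ∧ x1) ∨ (¬x2 ∧ x2 ∧ ¬x4 ∧ x1)   (distribute ∧ over ∨)
= (¬x4 ∧ ¬x2 ∧ ¬x1) ∨ (x4 ∧ ¬x1) ∨ (¬x4 ∧ x2 ∧ x1)   (simplify)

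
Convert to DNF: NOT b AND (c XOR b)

NOT b AND c

NOT b AND (c XOR b)
= NOT b AND ((c AND NOT b) OR (NOT c AND b))   (expand XOR)
= (NOT b AND c AND NOT b) OR (NOT b AND NOT c AND b)   (distribute AND over OR)
= NOT b AND c   (simplify)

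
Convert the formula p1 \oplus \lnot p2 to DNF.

p1 \oplus \lnot p2
= (p1 \land \lnot \lnot p2) \lor (\lnot p1 \land \lnot p2)   — expand \oplus
= (p1 \land p2) \lor (\lnot p1 \land \lnot p2)   — double negation

(p1 \land p2) \lor (\lnot p1 \land \lnot p2)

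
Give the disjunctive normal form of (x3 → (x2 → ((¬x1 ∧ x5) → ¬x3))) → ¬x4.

(x3 → (x2 → ((¬x1 ∧ x5) → ¬x3))) → ¬x4
≡ ¬(x3 → (x2 → ((¬x1 ∧ x5) → ¬x3))) ∨ ¬x4   (eliminate →)
≡ ¬(¬x3 ∨ (x2 → ((¬x1 ∧ x5) → ¬x3))) ∨ ¬x4   (eliminate →)
≡ ¬(¬x3 ∨ ¬x2 ∨ ((¬x1 ∧ x5) → ¬x3)) ∨ ¬x4   (eliminate →)
≡ ¬(¬x3 ∨ ¬x2 ∨ ¬(¬x1 ∧ x5) ∨ ¬x3) ∨ ¬x4   (eliminate →)
≡ (¬¬x3 ∧ ¬¬x2 ∧ ¬¬(¬x1 ∧ x5) ∧ ¬¬x3) ∨ ¬x4   (De Morgan)
≡ (x3 ∧ ¬¬x2 ∧ ¬¬(¬x1 ∧ x5) ∧ ¬¬x3) ∨ ¬x4   (double negation)
≡ (x3 ∧ x2 ∧ ¬¬(¬x1 ∧ x5) ∧ ¬¬x3) ∨ ¬x4   (double negation)
≡ (x3 ∧ x2 ∧ ¬x1 ∧ x5 ∧ ¬¬x3) ∨ ¬x4   (double negation)
≡ (x3 ∧ x2 ∧ ¬x1 ∧ x5 ∧ x3) ∨ ¬x4   (double negation)
≡ (x3 ∧ x2 ∧ ¬x1 ∧ x5) ∨ ¬x4   (simplify)

(x3 ∧ x2 ∧ ¬x1 ∧ x5) ∨ ¬x4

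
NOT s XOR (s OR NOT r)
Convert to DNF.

NOT s XOR (s OR NOT r)
≡ (NOT s AND NOT (s OR NOT r)) OR (NOT NOT s AND (s OR NOT r))   — expand XOR
≡ (NOT s AND NOT s AND NOT NOT r) OR (NOT NOT s AND (s OR NOT r))   — De Morgan
≡ (NOT s AND NOT s AND r) OR (NOT NOT s AND (s OR NOT r))   — double negation
≡ (NOT s AND NOT s AND r) OR (s AND (s OR NOT r))   — double negation
≡ (NOT s AND NOT s AND r) OR (s AND s) OR (s AND NOT r)   — distribute AND over OR
≡ (NOT s AND r) OR s   — simplify

(NOT s AND r) OR s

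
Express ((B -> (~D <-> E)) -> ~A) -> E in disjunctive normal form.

(~B & A) | (D & ~E & A) | E

((B -> (~D <-> E)) -> ~A) -> E
≡ ~((B -> (~D <-> E)) -> ~A) | E
≡ ~(~(B -> (~D <-> E)) | ~A) | E
≡ ~(~(~B | (~D <-> E)) | ~A) | E
≡ ~(~(~B | ((~D -> E) & (E -> ~D))) | ~A) | E
≡ ~(~(~B | ((~~D | E) & (E -> ~D))) | ~A) | E
≡ ~(~(~B | ((~~D | E) & (~E | ~D))) | ~A) | E
≡ (~~(~B | ((~~D | E) & (~E | ~D))) & ~~A) | E
≡ ((~B | ((~~D | E) & (~E | ~D))) & ~~A) | E
≡ ((~B | ((D | E) & (~E | ~D))) & ~~A) | E
≡ ((~B | ((D | E) & (~E | ~D))) & A) | E
≡ (~B & A) | (D & ~E & A) | (D & ~D & A) | (E & ~E & A) | (E & ~D & A) | E
≡ (~B & A) | (D & ~E & A) | E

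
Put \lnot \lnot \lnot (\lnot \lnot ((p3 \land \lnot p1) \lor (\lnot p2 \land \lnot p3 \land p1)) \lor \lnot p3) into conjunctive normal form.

(\lnot p3 \lor p1) \land p3

\lnot \lnot \lnot (\lnot \lnot ((p3 \land \lnot p1) \lor (\lnot p2 \land \lnot p3 \land p1)) \lor \lnot p3)
≡ \lnot (\lnot \lnot ((p3 \land \lnot p1) \lor (\lnot p2 \land \lnot p3 \land p1)) \lor \lnot p3)   [double negation]
≡ \lnot \lnot \lnot ((p3 \land \lnot p1) \lor (\lnot p2 \land \lnot p3 \land p1)) \land \lnot \lnot p3   [De Morgan]
≡ \lnot ((p3 \land \lnot p1) \lor (\lnot p2 \land \lnot p3 \land p1)) \land \lnot \lnot p3   [double negation]
≡ \lnot (p3 \land \lnot p1) \land \lnot (\lnot p2 \land \lnot p3 \land p1) \land \lnot \lnot p3   [De Morgan]
≡ (\lnot p3 \lor \lnot \lnot p1) \land \lnot (\lnot p2 \land \lnot p3 \land p1) \land \lnot \lnot p3   [De Morgan]
≡ (\lnot p3 \lor p1) \land \lnot (\lnot p2 \land \lnot p3 \land p1) \land \lnot \lnot p3   [double negation]
≡ (\lnot p3 \lor p1) \land (\lnot \lnot p2 \lor \lnot \lnot p3 \lor \lnot p1) \land \lnot \lnot p3   [De Morgan]
≡ (\lnot p3 \lor p1) \land (p2 \lor \lnot \lnot p3 \lor \lnot p1) \land \lnot \lnot p3   [double negation]
≡ (\lnot p3 \lor p1) \land (p2 \lor p3 \lor \lnot p1) \land \lnot \lnot p3   [double negation]
≡ (\lnot p3 \lor p1) \land (p2 \lor p3 \lor \lnot p1) \land p3   [double negation]
≡ (\lnot p3 \lor p1) \land p3   [simplify]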